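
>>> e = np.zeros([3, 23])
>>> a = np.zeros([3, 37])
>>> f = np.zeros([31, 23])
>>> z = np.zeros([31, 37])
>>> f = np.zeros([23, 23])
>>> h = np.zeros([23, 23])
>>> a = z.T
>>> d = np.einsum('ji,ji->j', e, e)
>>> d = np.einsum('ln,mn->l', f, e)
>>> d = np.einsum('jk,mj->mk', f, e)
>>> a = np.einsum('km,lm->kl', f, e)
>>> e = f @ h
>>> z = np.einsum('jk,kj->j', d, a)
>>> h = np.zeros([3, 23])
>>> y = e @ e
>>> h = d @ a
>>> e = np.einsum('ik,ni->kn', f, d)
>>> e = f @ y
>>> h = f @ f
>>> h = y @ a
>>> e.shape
(23, 23)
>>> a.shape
(23, 3)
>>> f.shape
(23, 23)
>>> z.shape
(3,)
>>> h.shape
(23, 3)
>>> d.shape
(3, 23)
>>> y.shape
(23, 23)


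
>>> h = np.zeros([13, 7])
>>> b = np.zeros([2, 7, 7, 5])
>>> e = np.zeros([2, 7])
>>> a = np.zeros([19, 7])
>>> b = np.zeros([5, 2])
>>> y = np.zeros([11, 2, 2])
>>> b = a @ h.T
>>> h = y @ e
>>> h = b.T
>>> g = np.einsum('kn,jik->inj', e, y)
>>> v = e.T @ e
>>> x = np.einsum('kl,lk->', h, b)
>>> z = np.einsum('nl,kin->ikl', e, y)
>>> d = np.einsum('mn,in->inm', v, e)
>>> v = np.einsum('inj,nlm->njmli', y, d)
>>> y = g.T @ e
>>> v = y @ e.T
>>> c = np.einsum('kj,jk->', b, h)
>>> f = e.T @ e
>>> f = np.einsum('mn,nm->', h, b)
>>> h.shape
(13, 19)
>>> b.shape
(19, 13)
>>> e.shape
(2, 7)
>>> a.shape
(19, 7)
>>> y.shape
(11, 7, 7)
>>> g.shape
(2, 7, 11)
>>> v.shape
(11, 7, 2)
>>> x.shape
()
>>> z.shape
(2, 11, 7)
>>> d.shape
(2, 7, 7)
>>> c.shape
()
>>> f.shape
()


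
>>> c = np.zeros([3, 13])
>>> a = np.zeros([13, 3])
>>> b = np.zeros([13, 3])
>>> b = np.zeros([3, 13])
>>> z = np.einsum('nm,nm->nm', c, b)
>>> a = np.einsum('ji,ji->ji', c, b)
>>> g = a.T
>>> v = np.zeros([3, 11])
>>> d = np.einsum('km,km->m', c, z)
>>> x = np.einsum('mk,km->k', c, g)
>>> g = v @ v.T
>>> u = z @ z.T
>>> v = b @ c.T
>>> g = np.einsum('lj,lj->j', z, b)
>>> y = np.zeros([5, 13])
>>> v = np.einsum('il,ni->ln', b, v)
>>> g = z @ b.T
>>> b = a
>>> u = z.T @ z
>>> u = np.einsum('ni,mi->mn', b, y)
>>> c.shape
(3, 13)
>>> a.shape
(3, 13)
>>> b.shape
(3, 13)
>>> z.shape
(3, 13)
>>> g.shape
(3, 3)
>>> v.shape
(13, 3)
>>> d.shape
(13,)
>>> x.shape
(13,)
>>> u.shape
(5, 3)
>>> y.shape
(5, 13)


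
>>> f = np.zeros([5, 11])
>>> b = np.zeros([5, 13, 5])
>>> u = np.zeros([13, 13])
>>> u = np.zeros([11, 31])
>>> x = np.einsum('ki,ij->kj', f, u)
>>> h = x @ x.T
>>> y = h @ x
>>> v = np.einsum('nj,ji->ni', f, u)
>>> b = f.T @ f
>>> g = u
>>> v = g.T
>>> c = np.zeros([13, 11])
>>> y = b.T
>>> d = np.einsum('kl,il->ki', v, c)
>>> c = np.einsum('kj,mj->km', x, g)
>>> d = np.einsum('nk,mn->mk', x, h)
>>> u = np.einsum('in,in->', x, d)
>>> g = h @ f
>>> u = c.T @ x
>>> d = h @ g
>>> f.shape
(5, 11)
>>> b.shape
(11, 11)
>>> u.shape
(11, 31)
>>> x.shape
(5, 31)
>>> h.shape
(5, 5)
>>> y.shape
(11, 11)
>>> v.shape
(31, 11)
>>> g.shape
(5, 11)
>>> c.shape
(5, 11)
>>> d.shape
(5, 11)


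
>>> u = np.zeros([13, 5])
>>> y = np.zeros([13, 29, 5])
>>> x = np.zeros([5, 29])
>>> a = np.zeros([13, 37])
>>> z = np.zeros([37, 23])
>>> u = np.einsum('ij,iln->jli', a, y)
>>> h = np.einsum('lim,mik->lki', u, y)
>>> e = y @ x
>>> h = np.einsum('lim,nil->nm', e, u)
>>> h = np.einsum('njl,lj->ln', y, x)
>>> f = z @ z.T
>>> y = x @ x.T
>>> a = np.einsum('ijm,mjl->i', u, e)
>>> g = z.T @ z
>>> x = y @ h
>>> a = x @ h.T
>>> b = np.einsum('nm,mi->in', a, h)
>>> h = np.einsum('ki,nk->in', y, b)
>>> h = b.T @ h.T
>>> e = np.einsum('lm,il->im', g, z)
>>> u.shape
(37, 29, 13)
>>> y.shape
(5, 5)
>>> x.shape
(5, 13)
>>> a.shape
(5, 5)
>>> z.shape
(37, 23)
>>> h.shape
(5, 5)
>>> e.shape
(37, 23)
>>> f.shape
(37, 37)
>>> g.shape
(23, 23)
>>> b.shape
(13, 5)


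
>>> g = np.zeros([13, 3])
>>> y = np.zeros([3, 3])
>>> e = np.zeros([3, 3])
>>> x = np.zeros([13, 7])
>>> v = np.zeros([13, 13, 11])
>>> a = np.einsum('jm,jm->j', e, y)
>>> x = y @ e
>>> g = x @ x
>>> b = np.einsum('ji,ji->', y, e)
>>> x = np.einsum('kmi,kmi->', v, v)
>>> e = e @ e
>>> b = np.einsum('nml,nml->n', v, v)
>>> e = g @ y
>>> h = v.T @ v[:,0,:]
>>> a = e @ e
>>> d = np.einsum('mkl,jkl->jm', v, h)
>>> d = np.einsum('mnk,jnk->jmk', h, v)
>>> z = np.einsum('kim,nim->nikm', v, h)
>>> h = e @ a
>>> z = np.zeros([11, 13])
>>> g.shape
(3, 3)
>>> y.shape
(3, 3)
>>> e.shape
(3, 3)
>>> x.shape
()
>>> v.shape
(13, 13, 11)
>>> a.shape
(3, 3)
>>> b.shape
(13,)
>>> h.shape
(3, 3)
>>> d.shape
(13, 11, 11)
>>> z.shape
(11, 13)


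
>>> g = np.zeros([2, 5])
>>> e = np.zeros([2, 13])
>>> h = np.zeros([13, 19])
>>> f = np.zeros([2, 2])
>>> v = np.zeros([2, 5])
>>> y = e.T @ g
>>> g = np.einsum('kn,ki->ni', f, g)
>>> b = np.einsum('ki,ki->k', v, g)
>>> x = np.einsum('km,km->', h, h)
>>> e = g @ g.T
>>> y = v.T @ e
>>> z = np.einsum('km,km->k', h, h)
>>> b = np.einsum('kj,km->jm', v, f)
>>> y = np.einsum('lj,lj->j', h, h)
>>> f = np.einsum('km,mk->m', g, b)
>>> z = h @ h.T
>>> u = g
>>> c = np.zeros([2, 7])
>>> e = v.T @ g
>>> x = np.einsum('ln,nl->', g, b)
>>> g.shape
(2, 5)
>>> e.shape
(5, 5)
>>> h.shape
(13, 19)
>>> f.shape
(5,)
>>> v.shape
(2, 5)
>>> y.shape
(19,)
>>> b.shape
(5, 2)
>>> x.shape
()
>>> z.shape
(13, 13)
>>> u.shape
(2, 5)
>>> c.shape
(2, 7)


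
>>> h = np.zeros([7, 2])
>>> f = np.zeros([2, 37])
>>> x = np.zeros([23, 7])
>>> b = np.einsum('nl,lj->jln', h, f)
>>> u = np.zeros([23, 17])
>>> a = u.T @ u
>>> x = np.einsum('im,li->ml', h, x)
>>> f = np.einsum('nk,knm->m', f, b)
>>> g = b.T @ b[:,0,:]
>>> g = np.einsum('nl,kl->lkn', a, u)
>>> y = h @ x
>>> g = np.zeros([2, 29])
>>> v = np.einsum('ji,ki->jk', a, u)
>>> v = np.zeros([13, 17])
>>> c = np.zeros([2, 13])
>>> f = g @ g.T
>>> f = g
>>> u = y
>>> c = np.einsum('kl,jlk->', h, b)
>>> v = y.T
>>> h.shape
(7, 2)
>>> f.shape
(2, 29)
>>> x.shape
(2, 23)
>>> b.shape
(37, 2, 7)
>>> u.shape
(7, 23)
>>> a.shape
(17, 17)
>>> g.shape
(2, 29)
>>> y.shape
(7, 23)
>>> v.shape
(23, 7)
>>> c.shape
()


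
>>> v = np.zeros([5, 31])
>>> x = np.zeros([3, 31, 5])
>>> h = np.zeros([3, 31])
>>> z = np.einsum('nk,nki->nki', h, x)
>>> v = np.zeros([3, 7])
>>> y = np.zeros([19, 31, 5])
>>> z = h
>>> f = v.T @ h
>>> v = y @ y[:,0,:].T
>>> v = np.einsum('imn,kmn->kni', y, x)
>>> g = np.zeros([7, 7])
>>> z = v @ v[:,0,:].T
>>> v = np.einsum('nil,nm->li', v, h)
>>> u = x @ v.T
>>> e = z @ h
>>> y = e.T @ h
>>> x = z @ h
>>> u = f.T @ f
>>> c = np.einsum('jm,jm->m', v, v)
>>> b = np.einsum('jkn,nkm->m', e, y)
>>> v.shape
(19, 5)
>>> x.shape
(3, 5, 31)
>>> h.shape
(3, 31)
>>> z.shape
(3, 5, 3)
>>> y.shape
(31, 5, 31)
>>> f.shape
(7, 31)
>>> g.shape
(7, 7)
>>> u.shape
(31, 31)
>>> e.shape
(3, 5, 31)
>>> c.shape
(5,)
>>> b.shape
(31,)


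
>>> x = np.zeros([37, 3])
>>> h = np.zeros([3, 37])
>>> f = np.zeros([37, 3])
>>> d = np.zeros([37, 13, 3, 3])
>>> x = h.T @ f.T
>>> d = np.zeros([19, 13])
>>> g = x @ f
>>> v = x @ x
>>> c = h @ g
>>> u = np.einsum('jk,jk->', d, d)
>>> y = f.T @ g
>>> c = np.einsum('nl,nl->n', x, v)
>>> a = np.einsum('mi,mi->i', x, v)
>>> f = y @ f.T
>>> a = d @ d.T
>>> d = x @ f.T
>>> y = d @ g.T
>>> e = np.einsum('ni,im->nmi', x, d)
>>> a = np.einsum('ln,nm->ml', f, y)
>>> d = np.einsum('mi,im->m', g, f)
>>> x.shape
(37, 37)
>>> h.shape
(3, 37)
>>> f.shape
(3, 37)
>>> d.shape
(37,)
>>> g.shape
(37, 3)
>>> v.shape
(37, 37)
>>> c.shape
(37,)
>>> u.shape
()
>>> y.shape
(37, 37)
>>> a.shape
(37, 3)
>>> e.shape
(37, 3, 37)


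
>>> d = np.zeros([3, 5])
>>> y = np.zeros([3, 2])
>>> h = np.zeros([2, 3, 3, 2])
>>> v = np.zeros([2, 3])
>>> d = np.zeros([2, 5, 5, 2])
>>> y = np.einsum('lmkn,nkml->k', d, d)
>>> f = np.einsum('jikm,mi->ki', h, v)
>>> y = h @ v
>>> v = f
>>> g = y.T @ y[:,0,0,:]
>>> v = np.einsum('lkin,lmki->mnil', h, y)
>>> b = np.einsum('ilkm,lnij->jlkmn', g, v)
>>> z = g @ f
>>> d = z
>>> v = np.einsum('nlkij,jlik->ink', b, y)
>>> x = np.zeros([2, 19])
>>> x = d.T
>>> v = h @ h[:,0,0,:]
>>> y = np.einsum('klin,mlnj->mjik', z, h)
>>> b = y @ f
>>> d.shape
(3, 3, 3, 3)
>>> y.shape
(2, 2, 3, 3)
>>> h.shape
(2, 3, 3, 2)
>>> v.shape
(2, 3, 3, 2)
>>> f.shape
(3, 3)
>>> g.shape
(3, 3, 3, 3)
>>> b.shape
(2, 2, 3, 3)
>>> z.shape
(3, 3, 3, 3)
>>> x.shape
(3, 3, 3, 3)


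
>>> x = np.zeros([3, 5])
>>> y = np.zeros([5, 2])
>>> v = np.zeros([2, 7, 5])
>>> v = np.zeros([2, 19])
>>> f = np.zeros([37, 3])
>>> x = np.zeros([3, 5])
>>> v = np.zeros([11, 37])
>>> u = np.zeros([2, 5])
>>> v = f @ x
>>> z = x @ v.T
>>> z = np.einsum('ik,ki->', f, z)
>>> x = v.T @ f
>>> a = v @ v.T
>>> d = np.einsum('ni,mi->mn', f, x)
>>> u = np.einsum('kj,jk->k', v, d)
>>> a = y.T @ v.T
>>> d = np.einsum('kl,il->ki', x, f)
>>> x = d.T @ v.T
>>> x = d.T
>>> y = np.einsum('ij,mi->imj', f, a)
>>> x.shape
(37, 5)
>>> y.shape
(37, 2, 3)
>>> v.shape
(37, 5)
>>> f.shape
(37, 3)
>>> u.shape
(37,)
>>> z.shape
()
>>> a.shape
(2, 37)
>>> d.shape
(5, 37)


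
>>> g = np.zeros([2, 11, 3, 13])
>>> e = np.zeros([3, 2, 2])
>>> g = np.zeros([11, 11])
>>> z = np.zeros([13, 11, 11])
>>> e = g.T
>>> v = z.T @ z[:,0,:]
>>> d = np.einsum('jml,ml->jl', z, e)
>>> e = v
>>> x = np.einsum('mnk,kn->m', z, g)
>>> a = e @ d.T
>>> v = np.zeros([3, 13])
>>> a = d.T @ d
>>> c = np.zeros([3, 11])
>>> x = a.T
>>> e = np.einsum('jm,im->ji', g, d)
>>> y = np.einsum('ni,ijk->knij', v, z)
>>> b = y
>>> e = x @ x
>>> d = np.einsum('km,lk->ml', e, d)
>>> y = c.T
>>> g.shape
(11, 11)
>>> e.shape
(11, 11)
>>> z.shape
(13, 11, 11)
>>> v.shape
(3, 13)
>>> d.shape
(11, 13)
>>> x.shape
(11, 11)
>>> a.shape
(11, 11)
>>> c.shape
(3, 11)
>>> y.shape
(11, 3)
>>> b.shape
(11, 3, 13, 11)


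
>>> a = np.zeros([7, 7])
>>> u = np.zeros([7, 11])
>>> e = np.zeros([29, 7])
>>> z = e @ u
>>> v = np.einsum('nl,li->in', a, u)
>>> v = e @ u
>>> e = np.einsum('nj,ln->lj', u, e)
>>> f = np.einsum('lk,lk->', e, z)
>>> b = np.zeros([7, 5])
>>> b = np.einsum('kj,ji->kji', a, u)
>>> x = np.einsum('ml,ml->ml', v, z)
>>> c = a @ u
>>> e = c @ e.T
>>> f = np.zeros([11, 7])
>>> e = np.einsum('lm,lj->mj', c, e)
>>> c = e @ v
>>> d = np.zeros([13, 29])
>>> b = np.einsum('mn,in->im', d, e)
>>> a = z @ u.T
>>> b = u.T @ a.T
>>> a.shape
(29, 7)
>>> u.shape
(7, 11)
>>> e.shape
(11, 29)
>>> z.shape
(29, 11)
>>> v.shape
(29, 11)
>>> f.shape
(11, 7)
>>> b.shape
(11, 29)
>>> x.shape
(29, 11)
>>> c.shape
(11, 11)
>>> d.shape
(13, 29)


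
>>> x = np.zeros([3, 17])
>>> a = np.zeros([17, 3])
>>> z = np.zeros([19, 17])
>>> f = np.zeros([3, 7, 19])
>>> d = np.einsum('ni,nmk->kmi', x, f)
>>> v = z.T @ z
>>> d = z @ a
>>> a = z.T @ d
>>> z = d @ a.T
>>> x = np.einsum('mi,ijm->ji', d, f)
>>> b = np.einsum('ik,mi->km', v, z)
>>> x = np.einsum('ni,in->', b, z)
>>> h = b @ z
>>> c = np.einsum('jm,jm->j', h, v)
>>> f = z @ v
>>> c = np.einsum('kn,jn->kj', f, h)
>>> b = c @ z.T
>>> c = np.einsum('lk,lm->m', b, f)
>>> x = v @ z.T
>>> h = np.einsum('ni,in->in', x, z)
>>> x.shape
(17, 19)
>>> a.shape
(17, 3)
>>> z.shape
(19, 17)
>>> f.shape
(19, 17)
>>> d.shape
(19, 3)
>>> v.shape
(17, 17)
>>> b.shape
(19, 19)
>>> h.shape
(19, 17)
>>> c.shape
(17,)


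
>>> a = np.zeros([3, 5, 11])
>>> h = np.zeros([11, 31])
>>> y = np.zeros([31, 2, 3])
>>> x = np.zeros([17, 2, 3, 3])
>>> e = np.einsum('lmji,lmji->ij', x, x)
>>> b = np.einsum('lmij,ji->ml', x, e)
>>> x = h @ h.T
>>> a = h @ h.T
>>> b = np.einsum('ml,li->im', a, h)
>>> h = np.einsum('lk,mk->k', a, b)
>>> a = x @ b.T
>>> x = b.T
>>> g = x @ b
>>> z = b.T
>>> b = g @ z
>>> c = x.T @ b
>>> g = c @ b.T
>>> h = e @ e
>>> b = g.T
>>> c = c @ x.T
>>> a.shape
(11, 31)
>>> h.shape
(3, 3)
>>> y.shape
(31, 2, 3)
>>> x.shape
(11, 31)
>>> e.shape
(3, 3)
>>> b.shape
(11, 31)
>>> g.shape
(31, 11)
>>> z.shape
(11, 31)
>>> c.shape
(31, 11)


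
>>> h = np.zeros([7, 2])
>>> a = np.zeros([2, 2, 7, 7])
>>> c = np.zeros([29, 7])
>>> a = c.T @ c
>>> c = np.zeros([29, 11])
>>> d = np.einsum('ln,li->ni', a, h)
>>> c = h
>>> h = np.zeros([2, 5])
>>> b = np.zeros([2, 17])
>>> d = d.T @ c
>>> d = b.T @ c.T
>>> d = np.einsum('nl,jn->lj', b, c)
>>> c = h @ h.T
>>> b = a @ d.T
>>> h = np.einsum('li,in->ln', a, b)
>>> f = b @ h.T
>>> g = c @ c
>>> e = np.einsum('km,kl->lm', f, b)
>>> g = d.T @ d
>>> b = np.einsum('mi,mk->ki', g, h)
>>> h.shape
(7, 17)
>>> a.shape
(7, 7)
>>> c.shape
(2, 2)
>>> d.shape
(17, 7)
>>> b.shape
(17, 7)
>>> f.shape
(7, 7)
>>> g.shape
(7, 7)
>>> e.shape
(17, 7)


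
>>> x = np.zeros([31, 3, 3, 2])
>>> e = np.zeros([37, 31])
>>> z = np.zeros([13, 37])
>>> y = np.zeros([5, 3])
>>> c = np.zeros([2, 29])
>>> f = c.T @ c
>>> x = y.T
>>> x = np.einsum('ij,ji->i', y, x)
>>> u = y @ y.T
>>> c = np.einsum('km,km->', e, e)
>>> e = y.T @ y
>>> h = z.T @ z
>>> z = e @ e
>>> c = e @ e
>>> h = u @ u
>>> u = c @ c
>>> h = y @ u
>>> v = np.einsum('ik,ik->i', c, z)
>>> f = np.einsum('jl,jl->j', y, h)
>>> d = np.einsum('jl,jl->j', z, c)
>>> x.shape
(5,)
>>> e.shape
(3, 3)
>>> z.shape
(3, 3)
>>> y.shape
(5, 3)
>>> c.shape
(3, 3)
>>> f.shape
(5,)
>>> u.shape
(3, 3)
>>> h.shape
(5, 3)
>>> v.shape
(3,)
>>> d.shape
(3,)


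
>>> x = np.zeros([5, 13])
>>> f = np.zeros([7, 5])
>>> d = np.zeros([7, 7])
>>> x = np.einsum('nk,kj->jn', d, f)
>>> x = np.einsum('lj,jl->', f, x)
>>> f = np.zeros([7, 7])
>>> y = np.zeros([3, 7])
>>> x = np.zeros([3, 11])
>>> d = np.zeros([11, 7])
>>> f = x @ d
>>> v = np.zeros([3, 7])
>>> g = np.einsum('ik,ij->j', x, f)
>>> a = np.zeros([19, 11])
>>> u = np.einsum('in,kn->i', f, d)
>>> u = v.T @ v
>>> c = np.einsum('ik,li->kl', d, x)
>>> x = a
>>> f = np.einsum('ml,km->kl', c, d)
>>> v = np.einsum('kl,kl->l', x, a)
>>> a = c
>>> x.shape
(19, 11)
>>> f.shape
(11, 3)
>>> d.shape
(11, 7)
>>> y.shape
(3, 7)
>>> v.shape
(11,)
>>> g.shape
(7,)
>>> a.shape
(7, 3)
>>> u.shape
(7, 7)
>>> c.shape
(7, 3)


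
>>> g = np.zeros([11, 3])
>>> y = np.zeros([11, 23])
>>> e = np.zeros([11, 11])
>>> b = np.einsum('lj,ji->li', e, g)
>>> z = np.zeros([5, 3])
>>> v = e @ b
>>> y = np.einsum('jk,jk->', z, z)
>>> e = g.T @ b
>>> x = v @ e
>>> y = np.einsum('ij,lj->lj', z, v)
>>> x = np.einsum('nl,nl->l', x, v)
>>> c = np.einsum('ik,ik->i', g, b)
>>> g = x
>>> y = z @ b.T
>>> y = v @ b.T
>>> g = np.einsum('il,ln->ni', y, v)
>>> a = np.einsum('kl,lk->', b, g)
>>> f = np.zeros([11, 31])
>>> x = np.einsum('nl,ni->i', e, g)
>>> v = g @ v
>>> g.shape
(3, 11)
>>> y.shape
(11, 11)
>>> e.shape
(3, 3)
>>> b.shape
(11, 3)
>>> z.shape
(5, 3)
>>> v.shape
(3, 3)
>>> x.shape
(11,)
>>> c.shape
(11,)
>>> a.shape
()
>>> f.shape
(11, 31)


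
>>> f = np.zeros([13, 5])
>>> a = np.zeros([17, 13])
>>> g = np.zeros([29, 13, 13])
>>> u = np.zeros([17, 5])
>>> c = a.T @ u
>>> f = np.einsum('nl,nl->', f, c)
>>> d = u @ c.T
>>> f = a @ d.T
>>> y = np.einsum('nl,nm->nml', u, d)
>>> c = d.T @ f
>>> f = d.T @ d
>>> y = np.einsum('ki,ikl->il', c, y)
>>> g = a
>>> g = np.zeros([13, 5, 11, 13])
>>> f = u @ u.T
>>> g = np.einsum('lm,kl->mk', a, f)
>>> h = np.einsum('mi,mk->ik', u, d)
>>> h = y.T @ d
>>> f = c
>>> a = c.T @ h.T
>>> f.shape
(13, 17)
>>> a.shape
(17, 5)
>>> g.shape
(13, 17)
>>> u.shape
(17, 5)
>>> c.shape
(13, 17)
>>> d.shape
(17, 13)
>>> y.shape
(17, 5)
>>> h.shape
(5, 13)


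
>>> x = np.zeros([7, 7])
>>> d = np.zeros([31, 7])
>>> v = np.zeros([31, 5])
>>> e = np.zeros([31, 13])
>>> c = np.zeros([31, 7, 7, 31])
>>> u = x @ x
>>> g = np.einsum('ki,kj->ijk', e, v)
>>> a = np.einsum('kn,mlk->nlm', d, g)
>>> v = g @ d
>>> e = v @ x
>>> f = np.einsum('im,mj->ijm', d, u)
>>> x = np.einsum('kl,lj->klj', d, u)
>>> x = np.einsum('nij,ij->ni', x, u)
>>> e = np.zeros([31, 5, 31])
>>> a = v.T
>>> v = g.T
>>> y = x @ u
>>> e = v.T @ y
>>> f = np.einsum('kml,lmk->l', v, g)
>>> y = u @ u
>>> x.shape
(31, 7)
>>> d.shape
(31, 7)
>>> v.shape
(31, 5, 13)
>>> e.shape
(13, 5, 7)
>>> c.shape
(31, 7, 7, 31)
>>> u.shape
(7, 7)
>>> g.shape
(13, 5, 31)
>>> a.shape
(7, 5, 13)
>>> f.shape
(13,)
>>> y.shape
(7, 7)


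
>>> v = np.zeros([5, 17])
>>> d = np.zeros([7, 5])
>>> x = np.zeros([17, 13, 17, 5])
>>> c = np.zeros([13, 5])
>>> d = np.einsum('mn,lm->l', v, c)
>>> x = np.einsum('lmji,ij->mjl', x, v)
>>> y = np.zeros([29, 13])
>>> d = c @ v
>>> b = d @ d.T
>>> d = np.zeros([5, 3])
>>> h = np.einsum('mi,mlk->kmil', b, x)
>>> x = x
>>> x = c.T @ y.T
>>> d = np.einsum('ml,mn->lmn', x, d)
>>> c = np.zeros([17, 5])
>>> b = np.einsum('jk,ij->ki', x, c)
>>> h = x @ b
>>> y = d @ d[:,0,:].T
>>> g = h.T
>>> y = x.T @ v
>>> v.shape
(5, 17)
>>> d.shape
(29, 5, 3)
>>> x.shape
(5, 29)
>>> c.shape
(17, 5)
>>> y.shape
(29, 17)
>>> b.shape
(29, 17)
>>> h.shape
(5, 17)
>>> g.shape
(17, 5)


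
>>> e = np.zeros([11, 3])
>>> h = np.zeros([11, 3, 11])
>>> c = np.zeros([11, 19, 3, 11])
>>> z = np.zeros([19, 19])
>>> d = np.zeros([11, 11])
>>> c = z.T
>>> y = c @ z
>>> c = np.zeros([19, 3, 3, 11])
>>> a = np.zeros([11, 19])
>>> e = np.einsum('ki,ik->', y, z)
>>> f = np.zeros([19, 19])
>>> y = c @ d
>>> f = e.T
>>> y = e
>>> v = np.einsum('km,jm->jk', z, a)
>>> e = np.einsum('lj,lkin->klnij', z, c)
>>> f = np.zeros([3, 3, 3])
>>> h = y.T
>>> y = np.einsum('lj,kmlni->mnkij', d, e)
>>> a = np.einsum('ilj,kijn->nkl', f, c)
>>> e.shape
(3, 19, 11, 3, 19)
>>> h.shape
()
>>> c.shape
(19, 3, 3, 11)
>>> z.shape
(19, 19)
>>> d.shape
(11, 11)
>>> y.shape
(19, 3, 3, 19, 11)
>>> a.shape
(11, 19, 3)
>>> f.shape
(3, 3, 3)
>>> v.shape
(11, 19)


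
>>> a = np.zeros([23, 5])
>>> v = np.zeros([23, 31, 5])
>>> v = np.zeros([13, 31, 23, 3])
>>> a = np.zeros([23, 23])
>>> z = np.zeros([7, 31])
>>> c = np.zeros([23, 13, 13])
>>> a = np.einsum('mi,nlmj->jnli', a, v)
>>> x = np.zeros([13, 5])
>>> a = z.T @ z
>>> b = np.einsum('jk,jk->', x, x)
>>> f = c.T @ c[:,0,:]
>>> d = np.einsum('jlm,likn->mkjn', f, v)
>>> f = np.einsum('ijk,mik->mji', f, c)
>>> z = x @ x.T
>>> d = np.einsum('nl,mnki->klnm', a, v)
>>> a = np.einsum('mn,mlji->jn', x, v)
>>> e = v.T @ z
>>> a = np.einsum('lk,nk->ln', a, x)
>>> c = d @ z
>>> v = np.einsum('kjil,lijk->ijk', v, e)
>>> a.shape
(23, 13)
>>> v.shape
(23, 31, 13)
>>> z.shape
(13, 13)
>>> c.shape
(23, 31, 31, 13)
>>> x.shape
(13, 5)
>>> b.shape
()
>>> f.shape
(23, 13, 13)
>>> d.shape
(23, 31, 31, 13)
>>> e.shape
(3, 23, 31, 13)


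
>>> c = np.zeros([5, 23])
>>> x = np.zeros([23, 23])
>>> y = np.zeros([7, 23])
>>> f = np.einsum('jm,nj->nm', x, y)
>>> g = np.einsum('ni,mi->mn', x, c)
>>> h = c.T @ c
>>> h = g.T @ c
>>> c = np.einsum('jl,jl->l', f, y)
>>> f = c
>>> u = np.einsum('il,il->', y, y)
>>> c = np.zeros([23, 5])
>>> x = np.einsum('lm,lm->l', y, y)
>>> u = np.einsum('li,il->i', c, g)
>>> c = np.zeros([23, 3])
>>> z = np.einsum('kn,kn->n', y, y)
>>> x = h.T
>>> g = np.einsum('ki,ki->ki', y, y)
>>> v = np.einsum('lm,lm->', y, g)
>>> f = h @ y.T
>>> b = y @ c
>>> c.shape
(23, 3)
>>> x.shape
(23, 23)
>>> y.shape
(7, 23)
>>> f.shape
(23, 7)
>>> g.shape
(7, 23)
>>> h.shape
(23, 23)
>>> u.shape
(5,)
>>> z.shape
(23,)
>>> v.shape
()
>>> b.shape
(7, 3)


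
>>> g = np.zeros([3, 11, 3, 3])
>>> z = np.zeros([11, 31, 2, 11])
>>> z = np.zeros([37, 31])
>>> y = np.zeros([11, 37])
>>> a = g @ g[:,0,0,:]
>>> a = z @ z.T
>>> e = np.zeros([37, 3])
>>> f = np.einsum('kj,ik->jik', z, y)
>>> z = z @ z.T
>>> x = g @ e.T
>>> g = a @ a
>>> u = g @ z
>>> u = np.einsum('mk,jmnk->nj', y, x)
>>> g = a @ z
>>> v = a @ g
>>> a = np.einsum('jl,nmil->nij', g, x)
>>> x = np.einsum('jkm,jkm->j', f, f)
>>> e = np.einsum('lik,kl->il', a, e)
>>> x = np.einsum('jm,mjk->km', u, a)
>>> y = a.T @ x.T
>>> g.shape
(37, 37)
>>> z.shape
(37, 37)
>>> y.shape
(37, 3, 37)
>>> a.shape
(3, 3, 37)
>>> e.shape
(3, 3)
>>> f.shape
(31, 11, 37)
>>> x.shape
(37, 3)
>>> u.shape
(3, 3)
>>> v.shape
(37, 37)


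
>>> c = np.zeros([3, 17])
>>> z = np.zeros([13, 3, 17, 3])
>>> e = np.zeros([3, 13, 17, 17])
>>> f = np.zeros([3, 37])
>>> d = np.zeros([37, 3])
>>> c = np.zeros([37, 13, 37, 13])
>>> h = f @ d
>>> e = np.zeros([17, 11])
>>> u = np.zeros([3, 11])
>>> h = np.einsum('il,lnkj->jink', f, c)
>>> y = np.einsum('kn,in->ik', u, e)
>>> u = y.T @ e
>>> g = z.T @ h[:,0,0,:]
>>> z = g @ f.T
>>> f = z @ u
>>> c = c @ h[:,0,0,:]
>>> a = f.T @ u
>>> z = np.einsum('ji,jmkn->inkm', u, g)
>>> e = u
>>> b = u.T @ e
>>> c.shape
(37, 13, 37, 37)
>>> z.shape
(11, 37, 3, 17)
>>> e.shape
(3, 11)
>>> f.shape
(3, 17, 3, 11)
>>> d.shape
(37, 3)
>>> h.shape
(13, 3, 13, 37)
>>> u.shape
(3, 11)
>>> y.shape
(17, 3)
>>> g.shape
(3, 17, 3, 37)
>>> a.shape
(11, 3, 17, 11)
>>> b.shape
(11, 11)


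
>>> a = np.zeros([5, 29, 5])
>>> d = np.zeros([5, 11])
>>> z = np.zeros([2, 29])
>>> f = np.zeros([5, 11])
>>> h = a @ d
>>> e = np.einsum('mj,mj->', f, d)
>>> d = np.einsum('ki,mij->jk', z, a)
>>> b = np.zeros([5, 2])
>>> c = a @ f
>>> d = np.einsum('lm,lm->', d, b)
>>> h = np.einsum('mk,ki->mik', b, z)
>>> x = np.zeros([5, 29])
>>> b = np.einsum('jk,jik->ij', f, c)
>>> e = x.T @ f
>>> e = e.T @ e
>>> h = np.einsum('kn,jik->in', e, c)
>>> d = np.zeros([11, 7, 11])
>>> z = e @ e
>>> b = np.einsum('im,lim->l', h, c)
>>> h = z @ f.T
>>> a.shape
(5, 29, 5)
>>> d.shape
(11, 7, 11)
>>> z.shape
(11, 11)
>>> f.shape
(5, 11)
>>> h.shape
(11, 5)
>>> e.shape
(11, 11)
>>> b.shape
(5,)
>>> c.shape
(5, 29, 11)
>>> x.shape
(5, 29)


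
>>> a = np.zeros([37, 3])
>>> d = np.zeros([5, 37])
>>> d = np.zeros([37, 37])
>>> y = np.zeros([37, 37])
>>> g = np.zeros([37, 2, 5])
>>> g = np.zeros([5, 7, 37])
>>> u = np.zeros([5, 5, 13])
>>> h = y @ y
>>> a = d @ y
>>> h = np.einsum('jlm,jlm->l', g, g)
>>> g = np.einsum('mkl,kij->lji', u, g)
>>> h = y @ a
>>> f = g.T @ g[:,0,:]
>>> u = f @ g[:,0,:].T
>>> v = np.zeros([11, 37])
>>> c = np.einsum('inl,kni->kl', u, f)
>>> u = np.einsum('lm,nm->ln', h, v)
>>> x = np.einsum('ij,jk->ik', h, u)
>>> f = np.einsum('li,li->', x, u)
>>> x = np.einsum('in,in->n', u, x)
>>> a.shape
(37, 37)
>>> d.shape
(37, 37)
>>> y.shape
(37, 37)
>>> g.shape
(13, 37, 7)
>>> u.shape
(37, 11)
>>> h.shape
(37, 37)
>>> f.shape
()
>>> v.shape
(11, 37)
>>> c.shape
(7, 13)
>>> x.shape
(11,)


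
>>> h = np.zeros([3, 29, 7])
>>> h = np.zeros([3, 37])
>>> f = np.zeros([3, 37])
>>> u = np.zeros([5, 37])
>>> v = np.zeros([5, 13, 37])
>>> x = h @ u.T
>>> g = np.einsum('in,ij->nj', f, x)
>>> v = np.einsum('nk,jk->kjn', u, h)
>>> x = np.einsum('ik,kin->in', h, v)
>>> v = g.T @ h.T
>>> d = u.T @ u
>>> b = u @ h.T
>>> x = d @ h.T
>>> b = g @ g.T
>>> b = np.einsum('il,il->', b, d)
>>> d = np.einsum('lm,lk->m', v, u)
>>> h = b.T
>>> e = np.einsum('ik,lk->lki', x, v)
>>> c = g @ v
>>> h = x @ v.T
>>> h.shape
(37, 5)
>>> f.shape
(3, 37)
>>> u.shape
(5, 37)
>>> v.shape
(5, 3)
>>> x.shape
(37, 3)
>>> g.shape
(37, 5)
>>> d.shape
(3,)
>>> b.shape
()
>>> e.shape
(5, 3, 37)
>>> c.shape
(37, 3)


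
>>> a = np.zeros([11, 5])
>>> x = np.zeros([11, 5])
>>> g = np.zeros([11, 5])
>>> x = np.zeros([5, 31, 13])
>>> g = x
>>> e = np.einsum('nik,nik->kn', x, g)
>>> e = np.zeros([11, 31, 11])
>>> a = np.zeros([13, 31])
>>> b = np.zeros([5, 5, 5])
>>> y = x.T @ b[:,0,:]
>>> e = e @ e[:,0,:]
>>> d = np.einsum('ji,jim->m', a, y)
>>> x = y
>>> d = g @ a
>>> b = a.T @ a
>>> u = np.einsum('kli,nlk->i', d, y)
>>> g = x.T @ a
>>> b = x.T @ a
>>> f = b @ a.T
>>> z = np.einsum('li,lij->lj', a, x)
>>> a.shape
(13, 31)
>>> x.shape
(13, 31, 5)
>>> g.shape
(5, 31, 31)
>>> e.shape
(11, 31, 11)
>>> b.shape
(5, 31, 31)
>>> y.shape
(13, 31, 5)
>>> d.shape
(5, 31, 31)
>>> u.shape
(31,)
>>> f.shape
(5, 31, 13)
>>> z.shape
(13, 5)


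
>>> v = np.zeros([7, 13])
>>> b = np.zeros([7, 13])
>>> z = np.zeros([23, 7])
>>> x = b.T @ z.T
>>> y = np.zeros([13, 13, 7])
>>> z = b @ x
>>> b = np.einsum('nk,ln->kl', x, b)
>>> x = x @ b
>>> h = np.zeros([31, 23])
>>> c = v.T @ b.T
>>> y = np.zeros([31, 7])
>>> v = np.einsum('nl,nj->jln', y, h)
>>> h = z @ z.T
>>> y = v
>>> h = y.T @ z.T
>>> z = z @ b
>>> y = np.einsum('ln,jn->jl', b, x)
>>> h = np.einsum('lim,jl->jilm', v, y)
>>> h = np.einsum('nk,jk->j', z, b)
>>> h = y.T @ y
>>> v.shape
(23, 7, 31)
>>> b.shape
(23, 7)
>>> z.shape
(7, 7)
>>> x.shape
(13, 7)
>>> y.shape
(13, 23)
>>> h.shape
(23, 23)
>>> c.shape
(13, 23)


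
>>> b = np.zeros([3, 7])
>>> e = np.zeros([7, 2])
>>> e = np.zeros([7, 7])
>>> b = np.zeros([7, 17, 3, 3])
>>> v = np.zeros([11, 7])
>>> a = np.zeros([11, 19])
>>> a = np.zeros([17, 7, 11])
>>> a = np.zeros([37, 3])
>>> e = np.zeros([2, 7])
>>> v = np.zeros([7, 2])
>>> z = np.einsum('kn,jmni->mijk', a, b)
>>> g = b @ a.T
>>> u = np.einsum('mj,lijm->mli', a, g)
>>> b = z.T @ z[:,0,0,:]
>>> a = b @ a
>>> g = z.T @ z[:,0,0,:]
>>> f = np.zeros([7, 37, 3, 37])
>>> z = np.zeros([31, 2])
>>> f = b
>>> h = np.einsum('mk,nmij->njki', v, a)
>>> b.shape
(37, 7, 3, 37)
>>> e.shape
(2, 7)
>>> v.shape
(7, 2)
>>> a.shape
(37, 7, 3, 3)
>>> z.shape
(31, 2)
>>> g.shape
(37, 7, 3, 37)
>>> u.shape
(37, 7, 17)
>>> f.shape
(37, 7, 3, 37)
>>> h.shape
(37, 3, 2, 3)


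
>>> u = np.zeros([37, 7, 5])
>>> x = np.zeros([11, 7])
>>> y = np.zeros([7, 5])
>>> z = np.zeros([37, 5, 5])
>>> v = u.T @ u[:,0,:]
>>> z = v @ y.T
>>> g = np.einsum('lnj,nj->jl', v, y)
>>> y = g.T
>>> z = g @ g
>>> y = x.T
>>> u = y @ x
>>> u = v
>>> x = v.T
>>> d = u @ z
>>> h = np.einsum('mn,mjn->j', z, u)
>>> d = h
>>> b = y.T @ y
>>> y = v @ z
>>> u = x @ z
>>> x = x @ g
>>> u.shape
(5, 7, 5)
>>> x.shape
(5, 7, 5)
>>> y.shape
(5, 7, 5)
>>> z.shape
(5, 5)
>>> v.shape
(5, 7, 5)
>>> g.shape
(5, 5)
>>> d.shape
(7,)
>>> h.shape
(7,)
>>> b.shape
(11, 11)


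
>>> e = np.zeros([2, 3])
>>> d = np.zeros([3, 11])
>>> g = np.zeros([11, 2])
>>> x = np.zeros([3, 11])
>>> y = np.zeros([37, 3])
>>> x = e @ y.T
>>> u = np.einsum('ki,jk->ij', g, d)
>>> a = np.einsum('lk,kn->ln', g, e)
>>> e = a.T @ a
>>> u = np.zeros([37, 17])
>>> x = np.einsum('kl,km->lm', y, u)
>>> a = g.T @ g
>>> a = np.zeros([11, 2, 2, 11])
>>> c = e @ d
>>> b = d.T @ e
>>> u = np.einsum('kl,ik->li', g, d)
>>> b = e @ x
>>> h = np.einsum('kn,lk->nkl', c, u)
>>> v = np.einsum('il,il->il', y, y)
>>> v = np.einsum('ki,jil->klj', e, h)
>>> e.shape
(3, 3)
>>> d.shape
(3, 11)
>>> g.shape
(11, 2)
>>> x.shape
(3, 17)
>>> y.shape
(37, 3)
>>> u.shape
(2, 3)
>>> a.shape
(11, 2, 2, 11)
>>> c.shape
(3, 11)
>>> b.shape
(3, 17)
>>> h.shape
(11, 3, 2)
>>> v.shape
(3, 2, 11)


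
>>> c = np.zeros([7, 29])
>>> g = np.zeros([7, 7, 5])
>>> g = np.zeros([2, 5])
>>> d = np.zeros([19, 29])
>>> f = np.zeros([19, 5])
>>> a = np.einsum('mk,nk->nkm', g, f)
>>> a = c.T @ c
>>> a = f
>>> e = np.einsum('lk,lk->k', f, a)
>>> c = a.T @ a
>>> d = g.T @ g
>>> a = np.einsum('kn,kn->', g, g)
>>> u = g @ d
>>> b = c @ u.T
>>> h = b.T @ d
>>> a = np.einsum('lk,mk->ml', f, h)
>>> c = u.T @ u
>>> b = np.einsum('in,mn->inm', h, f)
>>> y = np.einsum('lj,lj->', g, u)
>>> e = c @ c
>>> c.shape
(5, 5)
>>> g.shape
(2, 5)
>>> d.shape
(5, 5)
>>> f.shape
(19, 5)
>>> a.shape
(2, 19)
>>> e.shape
(5, 5)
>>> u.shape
(2, 5)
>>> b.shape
(2, 5, 19)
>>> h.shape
(2, 5)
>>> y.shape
()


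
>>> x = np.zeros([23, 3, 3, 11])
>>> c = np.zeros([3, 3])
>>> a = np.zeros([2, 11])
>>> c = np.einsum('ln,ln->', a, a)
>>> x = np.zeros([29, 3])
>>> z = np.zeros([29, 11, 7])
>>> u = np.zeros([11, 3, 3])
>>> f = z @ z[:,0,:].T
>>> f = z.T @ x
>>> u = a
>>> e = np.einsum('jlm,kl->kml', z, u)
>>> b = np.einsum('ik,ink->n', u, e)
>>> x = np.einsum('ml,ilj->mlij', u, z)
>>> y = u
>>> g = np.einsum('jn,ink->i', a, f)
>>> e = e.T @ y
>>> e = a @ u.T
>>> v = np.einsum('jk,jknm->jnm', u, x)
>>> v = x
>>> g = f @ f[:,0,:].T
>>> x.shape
(2, 11, 29, 7)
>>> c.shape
()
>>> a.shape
(2, 11)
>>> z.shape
(29, 11, 7)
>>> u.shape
(2, 11)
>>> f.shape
(7, 11, 3)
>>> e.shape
(2, 2)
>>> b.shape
(7,)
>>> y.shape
(2, 11)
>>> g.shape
(7, 11, 7)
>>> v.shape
(2, 11, 29, 7)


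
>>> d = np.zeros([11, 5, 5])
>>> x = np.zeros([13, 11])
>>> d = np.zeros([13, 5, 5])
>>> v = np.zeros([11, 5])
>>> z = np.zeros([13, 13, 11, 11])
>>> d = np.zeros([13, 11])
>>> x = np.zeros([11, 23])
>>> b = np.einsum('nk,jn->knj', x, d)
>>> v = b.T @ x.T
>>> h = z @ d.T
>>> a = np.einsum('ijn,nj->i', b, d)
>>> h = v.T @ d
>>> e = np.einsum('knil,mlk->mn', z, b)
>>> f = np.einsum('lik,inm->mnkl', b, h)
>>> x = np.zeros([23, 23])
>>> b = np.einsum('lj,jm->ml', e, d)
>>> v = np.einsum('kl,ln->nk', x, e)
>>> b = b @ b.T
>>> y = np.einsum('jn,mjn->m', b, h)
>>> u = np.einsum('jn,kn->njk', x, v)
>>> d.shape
(13, 11)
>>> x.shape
(23, 23)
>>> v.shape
(13, 23)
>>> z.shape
(13, 13, 11, 11)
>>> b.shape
(11, 11)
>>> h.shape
(11, 11, 11)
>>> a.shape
(23,)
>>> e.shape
(23, 13)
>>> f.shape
(11, 11, 13, 23)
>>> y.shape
(11,)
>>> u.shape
(23, 23, 13)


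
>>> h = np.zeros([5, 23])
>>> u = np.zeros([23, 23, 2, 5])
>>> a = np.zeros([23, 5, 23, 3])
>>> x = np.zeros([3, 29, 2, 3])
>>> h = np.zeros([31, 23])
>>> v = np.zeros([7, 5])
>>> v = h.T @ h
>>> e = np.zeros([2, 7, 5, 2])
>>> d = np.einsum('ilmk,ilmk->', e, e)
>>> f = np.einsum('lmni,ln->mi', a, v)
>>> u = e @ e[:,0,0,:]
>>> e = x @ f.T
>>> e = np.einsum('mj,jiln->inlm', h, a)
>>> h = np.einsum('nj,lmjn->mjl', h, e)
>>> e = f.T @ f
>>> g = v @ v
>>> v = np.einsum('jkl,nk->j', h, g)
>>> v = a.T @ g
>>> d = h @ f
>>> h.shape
(3, 23, 5)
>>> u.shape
(2, 7, 5, 2)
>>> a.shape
(23, 5, 23, 3)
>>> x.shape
(3, 29, 2, 3)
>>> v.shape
(3, 23, 5, 23)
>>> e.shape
(3, 3)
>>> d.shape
(3, 23, 3)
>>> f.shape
(5, 3)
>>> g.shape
(23, 23)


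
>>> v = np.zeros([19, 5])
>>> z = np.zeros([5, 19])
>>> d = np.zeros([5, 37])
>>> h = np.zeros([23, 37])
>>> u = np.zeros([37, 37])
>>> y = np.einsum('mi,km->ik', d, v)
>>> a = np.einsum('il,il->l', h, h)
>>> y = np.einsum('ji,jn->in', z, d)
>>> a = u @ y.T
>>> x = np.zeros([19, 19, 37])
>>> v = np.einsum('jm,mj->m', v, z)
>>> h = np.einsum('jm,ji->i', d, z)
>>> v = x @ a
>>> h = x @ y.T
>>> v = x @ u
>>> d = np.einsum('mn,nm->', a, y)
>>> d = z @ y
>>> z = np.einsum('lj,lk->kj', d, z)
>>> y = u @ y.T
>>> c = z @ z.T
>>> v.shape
(19, 19, 37)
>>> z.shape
(19, 37)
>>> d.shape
(5, 37)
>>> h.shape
(19, 19, 19)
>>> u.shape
(37, 37)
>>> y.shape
(37, 19)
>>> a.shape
(37, 19)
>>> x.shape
(19, 19, 37)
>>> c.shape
(19, 19)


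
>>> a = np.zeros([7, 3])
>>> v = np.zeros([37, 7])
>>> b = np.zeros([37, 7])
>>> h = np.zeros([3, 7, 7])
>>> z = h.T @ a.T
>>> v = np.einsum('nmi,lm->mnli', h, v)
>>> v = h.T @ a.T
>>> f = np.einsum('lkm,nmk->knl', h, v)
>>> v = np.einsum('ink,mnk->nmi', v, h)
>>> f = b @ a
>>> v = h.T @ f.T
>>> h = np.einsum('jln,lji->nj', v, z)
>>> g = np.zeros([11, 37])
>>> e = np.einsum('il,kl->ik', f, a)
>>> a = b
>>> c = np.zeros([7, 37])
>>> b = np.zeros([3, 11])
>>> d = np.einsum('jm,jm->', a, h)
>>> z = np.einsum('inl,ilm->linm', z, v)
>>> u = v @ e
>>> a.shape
(37, 7)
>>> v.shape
(7, 7, 37)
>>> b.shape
(3, 11)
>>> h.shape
(37, 7)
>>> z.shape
(7, 7, 7, 37)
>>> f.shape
(37, 3)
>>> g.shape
(11, 37)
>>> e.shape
(37, 7)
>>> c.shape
(7, 37)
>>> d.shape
()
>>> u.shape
(7, 7, 7)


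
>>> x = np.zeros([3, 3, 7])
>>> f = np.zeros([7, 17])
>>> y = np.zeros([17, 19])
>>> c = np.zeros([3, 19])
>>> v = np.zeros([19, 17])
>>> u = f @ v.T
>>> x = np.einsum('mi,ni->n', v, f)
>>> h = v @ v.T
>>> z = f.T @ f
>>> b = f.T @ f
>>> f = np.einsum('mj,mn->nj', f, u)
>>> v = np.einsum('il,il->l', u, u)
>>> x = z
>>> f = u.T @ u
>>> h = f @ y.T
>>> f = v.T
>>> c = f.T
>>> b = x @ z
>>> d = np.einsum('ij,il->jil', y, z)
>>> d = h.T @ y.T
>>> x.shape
(17, 17)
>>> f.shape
(19,)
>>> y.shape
(17, 19)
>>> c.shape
(19,)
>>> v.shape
(19,)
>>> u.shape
(7, 19)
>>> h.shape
(19, 17)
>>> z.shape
(17, 17)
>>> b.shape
(17, 17)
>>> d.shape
(17, 17)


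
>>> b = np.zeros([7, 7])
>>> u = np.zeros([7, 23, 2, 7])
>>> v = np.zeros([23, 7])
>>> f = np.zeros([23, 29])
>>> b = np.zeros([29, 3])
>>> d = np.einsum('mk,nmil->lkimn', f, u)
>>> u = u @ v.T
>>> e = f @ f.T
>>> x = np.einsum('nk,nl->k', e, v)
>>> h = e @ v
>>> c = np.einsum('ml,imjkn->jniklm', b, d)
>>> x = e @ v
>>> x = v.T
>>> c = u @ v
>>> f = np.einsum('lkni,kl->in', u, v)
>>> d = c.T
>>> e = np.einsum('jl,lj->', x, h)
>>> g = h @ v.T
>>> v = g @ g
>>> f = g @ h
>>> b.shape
(29, 3)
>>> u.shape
(7, 23, 2, 23)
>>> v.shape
(23, 23)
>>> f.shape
(23, 7)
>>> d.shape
(7, 2, 23, 7)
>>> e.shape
()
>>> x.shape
(7, 23)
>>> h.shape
(23, 7)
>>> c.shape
(7, 23, 2, 7)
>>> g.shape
(23, 23)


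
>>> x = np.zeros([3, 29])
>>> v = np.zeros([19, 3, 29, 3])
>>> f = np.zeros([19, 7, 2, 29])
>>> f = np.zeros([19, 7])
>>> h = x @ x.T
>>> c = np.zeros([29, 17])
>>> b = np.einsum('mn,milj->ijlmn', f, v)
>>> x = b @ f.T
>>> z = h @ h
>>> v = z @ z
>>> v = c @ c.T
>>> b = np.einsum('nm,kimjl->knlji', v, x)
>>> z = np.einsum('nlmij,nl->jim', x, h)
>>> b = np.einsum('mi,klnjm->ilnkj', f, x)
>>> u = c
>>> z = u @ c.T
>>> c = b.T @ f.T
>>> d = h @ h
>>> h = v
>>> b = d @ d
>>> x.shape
(3, 3, 29, 19, 19)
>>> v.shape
(29, 29)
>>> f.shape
(19, 7)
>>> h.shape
(29, 29)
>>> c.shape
(19, 3, 29, 3, 19)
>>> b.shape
(3, 3)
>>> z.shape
(29, 29)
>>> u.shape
(29, 17)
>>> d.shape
(3, 3)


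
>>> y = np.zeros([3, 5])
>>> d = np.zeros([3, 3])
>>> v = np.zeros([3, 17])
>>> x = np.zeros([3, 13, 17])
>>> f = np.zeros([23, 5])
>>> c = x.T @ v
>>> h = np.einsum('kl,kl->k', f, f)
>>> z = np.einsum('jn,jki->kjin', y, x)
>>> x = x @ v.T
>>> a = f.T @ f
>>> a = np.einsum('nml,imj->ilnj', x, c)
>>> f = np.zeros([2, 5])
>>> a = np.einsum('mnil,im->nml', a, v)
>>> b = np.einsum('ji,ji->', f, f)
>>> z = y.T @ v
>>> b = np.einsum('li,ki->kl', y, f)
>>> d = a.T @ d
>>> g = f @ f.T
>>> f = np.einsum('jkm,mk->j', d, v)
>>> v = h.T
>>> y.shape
(3, 5)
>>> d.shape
(17, 17, 3)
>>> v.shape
(23,)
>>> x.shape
(3, 13, 3)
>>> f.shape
(17,)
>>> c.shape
(17, 13, 17)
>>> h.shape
(23,)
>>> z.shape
(5, 17)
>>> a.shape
(3, 17, 17)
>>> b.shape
(2, 3)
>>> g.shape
(2, 2)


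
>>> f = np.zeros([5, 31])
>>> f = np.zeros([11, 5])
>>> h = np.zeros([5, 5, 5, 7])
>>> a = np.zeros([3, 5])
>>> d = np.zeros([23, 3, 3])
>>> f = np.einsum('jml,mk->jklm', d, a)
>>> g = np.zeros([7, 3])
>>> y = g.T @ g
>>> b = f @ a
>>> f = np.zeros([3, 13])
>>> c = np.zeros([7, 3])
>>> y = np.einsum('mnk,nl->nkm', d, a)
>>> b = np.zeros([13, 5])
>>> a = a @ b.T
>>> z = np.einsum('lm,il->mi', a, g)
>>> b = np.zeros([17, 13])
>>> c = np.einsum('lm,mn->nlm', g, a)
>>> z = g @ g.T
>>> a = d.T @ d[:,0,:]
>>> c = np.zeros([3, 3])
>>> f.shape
(3, 13)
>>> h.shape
(5, 5, 5, 7)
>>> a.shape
(3, 3, 3)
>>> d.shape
(23, 3, 3)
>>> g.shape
(7, 3)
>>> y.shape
(3, 3, 23)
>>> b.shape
(17, 13)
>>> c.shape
(3, 3)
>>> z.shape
(7, 7)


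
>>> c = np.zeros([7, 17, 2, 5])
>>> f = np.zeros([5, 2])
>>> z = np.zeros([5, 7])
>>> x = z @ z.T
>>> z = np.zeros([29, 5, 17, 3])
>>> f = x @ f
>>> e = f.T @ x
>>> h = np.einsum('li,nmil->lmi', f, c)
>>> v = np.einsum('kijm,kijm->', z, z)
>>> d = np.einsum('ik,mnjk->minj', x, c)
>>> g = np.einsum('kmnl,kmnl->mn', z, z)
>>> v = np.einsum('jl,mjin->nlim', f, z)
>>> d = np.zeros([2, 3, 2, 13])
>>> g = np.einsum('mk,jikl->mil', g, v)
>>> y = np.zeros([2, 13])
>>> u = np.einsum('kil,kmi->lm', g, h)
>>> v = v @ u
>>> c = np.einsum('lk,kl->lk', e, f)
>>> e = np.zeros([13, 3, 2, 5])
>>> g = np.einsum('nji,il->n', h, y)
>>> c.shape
(2, 5)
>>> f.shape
(5, 2)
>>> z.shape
(29, 5, 17, 3)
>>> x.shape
(5, 5)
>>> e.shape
(13, 3, 2, 5)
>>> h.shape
(5, 17, 2)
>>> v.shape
(3, 2, 17, 17)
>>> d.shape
(2, 3, 2, 13)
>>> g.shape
(5,)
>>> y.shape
(2, 13)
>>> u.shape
(29, 17)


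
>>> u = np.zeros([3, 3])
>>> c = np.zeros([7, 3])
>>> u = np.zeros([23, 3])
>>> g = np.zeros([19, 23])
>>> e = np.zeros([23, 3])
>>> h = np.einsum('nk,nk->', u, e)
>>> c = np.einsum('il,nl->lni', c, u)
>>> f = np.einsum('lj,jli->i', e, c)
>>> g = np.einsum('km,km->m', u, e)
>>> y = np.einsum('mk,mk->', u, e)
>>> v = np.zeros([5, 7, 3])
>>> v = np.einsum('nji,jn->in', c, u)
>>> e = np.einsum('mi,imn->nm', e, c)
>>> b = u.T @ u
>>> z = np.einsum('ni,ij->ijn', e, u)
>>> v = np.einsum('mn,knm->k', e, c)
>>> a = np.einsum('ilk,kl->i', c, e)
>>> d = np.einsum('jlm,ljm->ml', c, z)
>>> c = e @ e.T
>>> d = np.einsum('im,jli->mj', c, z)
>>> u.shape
(23, 3)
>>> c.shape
(7, 7)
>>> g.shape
(3,)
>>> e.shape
(7, 23)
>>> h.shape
()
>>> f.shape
(7,)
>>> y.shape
()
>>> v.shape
(3,)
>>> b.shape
(3, 3)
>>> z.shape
(23, 3, 7)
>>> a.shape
(3,)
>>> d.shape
(7, 23)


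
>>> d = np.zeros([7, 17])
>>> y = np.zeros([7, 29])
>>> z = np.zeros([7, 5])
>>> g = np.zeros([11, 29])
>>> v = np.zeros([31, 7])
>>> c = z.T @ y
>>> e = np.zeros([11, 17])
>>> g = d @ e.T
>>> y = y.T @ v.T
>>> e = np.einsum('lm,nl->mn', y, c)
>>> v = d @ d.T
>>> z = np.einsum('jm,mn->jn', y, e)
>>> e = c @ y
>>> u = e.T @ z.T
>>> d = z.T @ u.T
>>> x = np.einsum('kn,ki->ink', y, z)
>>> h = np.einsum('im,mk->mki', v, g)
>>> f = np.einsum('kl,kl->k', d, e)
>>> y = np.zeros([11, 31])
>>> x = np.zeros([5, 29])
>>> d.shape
(5, 31)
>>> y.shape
(11, 31)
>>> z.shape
(29, 5)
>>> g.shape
(7, 11)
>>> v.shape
(7, 7)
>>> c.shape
(5, 29)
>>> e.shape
(5, 31)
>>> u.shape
(31, 29)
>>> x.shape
(5, 29)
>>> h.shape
(7, 11, 7)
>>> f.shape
(5,)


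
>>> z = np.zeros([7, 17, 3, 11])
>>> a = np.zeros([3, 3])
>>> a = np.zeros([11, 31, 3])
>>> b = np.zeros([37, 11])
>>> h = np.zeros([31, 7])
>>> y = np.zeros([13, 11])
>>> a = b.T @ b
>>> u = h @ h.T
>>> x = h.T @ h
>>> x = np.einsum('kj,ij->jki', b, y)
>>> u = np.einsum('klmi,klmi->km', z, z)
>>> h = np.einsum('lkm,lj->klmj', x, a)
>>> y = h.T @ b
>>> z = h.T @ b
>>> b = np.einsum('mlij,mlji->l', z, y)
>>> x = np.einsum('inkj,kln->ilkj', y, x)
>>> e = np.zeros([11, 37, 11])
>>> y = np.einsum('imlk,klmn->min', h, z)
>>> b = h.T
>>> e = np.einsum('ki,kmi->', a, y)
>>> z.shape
(11, 13, 11, 11)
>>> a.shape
(11, 11)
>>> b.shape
(11, 13, 11, 37)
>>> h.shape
(37, 11, 13, 11)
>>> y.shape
(11, 37, 11)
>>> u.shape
(7, 3)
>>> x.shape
(11, 37, 11, 11)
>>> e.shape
()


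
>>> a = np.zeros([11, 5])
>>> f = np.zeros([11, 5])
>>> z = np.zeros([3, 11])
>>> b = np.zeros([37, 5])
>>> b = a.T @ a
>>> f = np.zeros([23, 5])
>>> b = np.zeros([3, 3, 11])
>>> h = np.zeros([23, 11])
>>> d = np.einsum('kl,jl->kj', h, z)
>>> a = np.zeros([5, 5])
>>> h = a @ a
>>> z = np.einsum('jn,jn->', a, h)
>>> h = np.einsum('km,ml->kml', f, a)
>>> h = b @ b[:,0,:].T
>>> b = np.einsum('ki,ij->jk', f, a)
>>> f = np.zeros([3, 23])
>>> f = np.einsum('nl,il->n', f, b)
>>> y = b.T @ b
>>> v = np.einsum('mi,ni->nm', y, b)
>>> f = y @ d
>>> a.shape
(5, 5)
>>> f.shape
(23, 3)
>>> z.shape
()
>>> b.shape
(5, 23)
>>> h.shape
(3, 3, 3)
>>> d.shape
(23, 3)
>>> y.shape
(23, 23)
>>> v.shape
(5, 23)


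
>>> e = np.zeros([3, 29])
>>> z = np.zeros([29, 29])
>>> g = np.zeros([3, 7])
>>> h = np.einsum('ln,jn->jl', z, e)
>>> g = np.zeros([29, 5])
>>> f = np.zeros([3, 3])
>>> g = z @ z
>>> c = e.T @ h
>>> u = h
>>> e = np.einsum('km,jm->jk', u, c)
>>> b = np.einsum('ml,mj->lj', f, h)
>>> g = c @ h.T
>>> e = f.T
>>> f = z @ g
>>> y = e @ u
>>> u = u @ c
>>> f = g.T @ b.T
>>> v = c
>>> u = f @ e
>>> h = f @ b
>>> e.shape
(3, 3)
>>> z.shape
(29, 29)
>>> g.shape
(29, 3)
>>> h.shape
(3, 29)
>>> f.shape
(3, 3)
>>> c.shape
(29, 29)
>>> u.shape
(3, 3)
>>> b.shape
(3, 29)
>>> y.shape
(3, 29)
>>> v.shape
(29, 29)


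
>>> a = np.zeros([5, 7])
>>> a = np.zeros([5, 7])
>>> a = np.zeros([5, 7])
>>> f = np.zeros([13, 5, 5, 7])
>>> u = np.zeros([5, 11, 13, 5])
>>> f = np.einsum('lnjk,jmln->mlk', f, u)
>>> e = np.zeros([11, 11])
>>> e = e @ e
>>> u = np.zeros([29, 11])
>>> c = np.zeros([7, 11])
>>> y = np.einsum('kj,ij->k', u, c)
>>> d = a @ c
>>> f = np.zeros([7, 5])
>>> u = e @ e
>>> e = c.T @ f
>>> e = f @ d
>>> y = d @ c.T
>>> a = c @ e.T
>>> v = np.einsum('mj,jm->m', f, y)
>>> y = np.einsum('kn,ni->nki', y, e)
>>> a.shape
(7, 7)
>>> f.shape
(7, 5)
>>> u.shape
(11, 11)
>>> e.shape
(7, 11)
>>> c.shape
(7, 11)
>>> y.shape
(7, 5, 11)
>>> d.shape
(5, 11)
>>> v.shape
(7,)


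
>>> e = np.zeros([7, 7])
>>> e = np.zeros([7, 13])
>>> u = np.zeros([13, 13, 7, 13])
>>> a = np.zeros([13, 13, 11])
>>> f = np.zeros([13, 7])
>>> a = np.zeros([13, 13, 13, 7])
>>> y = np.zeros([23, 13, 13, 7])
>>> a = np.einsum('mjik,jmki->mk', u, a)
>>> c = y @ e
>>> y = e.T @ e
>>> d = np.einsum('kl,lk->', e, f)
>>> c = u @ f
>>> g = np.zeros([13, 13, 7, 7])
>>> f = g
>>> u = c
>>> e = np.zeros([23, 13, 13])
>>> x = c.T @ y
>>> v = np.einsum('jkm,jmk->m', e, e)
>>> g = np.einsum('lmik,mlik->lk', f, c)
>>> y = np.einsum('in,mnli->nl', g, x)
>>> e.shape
(23, 13, 13)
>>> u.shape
(13, 13, 7, 7)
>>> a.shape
(13, 13)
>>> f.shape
(13, 13, 7, 7)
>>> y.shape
(7, 13)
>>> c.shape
(13, 13, 7, 7)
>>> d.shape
()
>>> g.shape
(13, 7)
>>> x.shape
(7, 7, 13, 13)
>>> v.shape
(13,)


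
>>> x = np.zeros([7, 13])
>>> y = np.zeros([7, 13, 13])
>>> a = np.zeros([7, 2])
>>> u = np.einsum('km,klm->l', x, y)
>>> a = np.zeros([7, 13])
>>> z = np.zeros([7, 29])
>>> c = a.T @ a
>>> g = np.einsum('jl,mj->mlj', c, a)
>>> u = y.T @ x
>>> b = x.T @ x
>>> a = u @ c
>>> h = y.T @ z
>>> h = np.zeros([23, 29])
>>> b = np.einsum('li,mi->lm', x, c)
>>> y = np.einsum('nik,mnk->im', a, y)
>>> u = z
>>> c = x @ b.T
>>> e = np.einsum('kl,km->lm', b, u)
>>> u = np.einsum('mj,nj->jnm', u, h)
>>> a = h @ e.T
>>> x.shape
(7, 13)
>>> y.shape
(13, 7)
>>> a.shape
(23, 13)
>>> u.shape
(29, 23, 7)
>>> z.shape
(7, 29)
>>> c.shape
(7, 7)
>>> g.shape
(7, 13, 13)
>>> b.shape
(7, 13)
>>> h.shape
(23, 29)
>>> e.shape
(13, 29)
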